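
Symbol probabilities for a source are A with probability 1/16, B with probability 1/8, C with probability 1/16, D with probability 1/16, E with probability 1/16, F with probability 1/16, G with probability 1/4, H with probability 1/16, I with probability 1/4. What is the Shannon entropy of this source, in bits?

Each probability is a power of 1/2, so log₂(1/p) is an integer.
H = Σ p·log₂(1/p) = 1/16·4 + 1/8·3 + 1/16·4 + 1/16·4 + 1/16·4 + 1/16·4 + 1/4·2 + 1/16·4 + 1/4·2 = 2.875 bits.

2.875 bits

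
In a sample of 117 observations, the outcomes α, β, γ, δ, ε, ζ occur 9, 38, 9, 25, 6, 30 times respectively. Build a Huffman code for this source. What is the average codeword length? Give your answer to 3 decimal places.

2.333 bits/symbol

Probabilities are the counts divided by 117.
Repeatedly combine the two least-probable nodes; the expected code length is the sum of the merged weights.
merge 2/39 + 1/13 → 5/39
merge 1/13 + 5/39 → 8/39
merge 8/39 + 25/117 → 49/117
merge 10/39 + 38/117 → 68/117
merge 49/117 + 68/117 → 1
L = 5/39 + 8/39 + 49/117 + 68/117 + 1 = 7/3 ≈ 2.333 bits/symbol.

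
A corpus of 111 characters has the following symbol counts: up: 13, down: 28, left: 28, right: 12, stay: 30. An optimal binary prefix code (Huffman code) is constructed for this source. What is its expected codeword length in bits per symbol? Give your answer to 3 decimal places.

2.225 bits/symbol

Probabilities are the counts divided by 111.
Repeatedly combine the two least-probable nodes; the expected code length is the sum of the merged weights.
merge 4/37 + 13/111 → 25/111
merge 25/111 + 28/111 → 53/111
merge 28/111 + 10/37 → 58/111
merge 53/111 + 58/111 → 1
L = 25/111 + 53/111 + 58/111 + 1 = 247/111 ≈ 2.225 bits/symbol.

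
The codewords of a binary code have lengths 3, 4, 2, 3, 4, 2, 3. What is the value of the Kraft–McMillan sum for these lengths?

1

With common denominator 2^4 = 16: Σ 2^(−ℓᵢ) = 2/16 + 1/16 + 4/16 + 2/16 + 1/16 + 4/16 + 2/16 = 16/16 = 1.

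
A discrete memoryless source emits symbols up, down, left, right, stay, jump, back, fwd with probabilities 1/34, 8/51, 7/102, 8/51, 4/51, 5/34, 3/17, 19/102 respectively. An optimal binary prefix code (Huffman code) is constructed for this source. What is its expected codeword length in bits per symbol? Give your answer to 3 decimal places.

2.912 bits/symbol

Repeatedly combine the two least-probable nodes; the expected code length is the sum of the merged weights.
merge 1/34 + 7/102 → 5/51
merge 4/51 + 5/51 → 3/17
merge 5/34 + 8/51 → 31/102
merge 8/51 + 3/17 → 1/3
merge 3/17 + 19/102 → 37/102
merge 31/102 + 1/3 → 65/102
merge 37/102 + 65/102 → 1
L = 5/51 + 3/17 + 31/102 + 1/3 + 37/102 + 65/102 + 1 = 99/34 ≈ 2.912 bits/symbol.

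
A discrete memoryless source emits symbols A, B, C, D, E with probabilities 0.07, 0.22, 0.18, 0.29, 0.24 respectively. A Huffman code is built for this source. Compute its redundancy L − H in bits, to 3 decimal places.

Entropy H = −Σ p log₂ p ≈ 2.2065 bits.
Huffman merges: 7/100+9/50→1/4; 11/50+6/25→23/50; 1/4+29/100→27/50; 23/50+27/50→1. L = 9/4 ≈ 2.2500.
L − H = 2.2500 − 2.2065 = 0.044 bits.

0.044 bits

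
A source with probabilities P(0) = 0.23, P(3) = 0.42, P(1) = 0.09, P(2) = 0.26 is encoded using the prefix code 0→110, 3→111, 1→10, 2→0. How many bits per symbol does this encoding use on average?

2.39 bits/symbol

L̄ = Σ pᵢ·ℓᵢ = 0.23·3 + 0.42·3 + 0.09·2 + 0.26·1 = 2.39 bits/symbol.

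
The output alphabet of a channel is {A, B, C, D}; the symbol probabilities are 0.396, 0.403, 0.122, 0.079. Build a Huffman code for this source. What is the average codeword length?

Repeatedly combine the two least-probable nodes; the expected code length is the sum of the merged weights.
merge 79/1000 + 61/500 → 201/1000
merge 201/1000 + 99/250 → 597/1000
merge 403/1000 + 597/1000 → 1
L = 201/1000 + 597/1000 + 1 = 899/500 = 1.798 bits/symbol.

1.798 bits/symbol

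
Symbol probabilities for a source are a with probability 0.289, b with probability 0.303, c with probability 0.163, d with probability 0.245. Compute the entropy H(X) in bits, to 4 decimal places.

H = −Σ pᵢ log₂ pᵢ.
−0.289·log₂(0.289) = 0.5176
−0.303·log₂(0.303) = 0.5220
−0.163·log₂(0.163) = 0.4266
−0.245·log₂(0.245) = 0.4971
Sum ≈ 1.9632 → 1.9632 bits.

1.9632 bits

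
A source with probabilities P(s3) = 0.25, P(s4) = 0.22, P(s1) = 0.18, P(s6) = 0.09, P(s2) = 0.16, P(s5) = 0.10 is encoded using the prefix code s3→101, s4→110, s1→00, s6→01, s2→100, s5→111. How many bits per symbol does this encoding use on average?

2.73 bits/symbol

L̄ = Σ pᵢ·ℓᵢ = 0.25·3 + 0.22·3 + 0.18·2 + 0.09·2 + 0.16·3 + 0.10·3 = 2.73 bits/symbol.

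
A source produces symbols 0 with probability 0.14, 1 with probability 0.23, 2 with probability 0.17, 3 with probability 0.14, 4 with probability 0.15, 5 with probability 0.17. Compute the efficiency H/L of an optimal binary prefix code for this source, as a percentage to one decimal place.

98.5%

Entropy H = −Σ p log₂ p ≈ 2.5616 bits.
Huffman merges: 7/50+7/50→7/25; 3/20+17/100→8/25; 17/100+23/100→2/5; 7/25+8/25→3/5; 2/5+3/5→1. L = 13/5 ≈ 2.6000.
Efficiency = H/L = 2.5616/2.6000 = 98.5%.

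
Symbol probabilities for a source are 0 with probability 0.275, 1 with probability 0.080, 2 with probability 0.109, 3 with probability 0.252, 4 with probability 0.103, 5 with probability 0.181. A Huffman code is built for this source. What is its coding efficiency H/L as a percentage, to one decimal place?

Entropy H = −Σ p log₂ p ≈ 2.4374 bits.
Huffman merges: 2/25+103/1000→183/1000; 109/1000+181/1000→29/100; 183/1000+63/250→87/200; 11/40+29/100→113/200; 87/200+113/200→1. L = 2473/1000 ≈ 2.4730.
Efficiency = H/L = 2.4374/2.4730 = 98.6%.

98.6%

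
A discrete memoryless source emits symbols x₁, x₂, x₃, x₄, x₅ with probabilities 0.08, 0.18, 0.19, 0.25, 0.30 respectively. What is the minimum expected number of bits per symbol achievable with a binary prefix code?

2.26 bits/symbol

Repeatedly combine the two least-probable nodes; the expected code length is the sum of the merged weights.
merge 2/25 + 9/50 → 13/50
merge 19/100 + 1/4 → 11/25
merge 13/50 + 3/10 → 14/25
merge 11/25 + 14/25 → 1
L = 13/50 + 11/25 + 14/25 + 1 = 113/50 = 2.26 bits/symbol.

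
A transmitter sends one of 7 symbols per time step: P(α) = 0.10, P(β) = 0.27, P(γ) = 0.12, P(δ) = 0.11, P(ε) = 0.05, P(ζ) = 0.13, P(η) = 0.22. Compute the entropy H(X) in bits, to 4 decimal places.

2.6389 bits

H = −Σ pᵢ log₂ pᵢ.
−0.10·log₂(0.10) = 0.3322
−0.27·log₂(0.27) = 0.5100
−0.12·log₂(0.12) = 0.3671
−0.11·log₂(0.11) = 0.3503
−0.05·log₂(0.05) = 0.2161
−0.13·log₂(0.13) = 0.3826
−0.22·log₂(0.22) = 0.4806
Sum ≈ 2.6389 → 2.6389 bits.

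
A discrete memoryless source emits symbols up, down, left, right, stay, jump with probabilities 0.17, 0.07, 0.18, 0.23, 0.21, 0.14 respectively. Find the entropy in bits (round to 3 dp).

2.506 bits

H = −Σ pᵢ log₂ pᵢ.
−0.17·log₂(0.17) = 0.4346
−0.07·log₂(0.07) = 0.2686
−0.18·log₂(0.18) = 0.4453
−0.23·log₂(0.23) = 0.4877
−0.21·log₂(0.21) = 0.4728
−0.14·log₂(0.14) = 0.3971
Sum ≈ 2.5061 → 2.506 bits.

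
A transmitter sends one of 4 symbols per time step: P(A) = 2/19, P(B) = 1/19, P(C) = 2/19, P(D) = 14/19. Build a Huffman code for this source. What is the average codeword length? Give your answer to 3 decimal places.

Repeatedly combine the two least-probable nodes; the expected code length is the sum of the merged weights.
merge 1/19 + 2/19 → 3/19
merge 2/19 + 3/19 → 5/19
merge 5/19 + 14/19 → 1
L = 3/19 + 5/19 + 1 = 27/19 ≈ 1.421 bits/symbol.

1.421 bits/symbol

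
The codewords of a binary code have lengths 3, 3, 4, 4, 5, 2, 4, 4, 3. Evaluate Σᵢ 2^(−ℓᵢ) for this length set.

0.90625

With common denominator 2^5 = 32: Σ 2^(−ℓᵢ) = 4/32 + 4/32 + 2/32 + 2/32 + 1/32 + 8/32 + 2/32 + 2/32 + 4/32 = 29/32 = 0.90625.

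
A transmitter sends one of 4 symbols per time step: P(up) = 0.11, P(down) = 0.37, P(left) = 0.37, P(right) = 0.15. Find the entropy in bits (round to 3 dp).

H = −Σ pᵢ log₂ pᵢ.
−0.11·log₂(0.11) = 0.3503
−0.37·log₂(0.37) = 0.5307
−0.37·log₂(0.37) = 0.5307
−0.15·log₂(0.15) = 0.4105
Sum ≈ 1.8223 → 1.822 bits.

1.822 bits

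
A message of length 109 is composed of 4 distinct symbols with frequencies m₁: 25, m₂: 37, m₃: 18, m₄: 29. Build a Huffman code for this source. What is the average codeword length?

2 bits/symbol

Probabilities are the counts divided by 109.
Repeatedly combine the two least-probable nodes; the expected code length is the sum of the merged weights.
merge 18/109 + 25/109 → 43/109
merge 29/109 + 37/109 → 66/109
merge 43/109 + 66/109 → 1
L = 43/109 + 66/109 + 1 = 2 bits/symbol.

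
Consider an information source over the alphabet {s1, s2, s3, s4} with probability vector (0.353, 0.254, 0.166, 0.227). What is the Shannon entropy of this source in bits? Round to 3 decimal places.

H = −Σ pᵢ log₂ pᵢ.
−0.353·log₂(0.353) = 0.5303
−0.254·log₂(0.254) = 0.5022
−0.166·log₂(0.166) = 0.4301
−0.227·log₂(0.227) = 0.4856
Sum ≈ 1.9482 → 1.948 bits.

1.948 bits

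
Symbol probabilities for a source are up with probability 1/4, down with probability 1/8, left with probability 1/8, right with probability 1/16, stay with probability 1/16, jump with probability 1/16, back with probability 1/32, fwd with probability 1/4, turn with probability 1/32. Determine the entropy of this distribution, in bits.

Each probability is a power of 1/2, so log₂(1/p) is an integer.
H = Σ p·log₂(1/p) = 1/4·2 + 1/8·3 + 1/8·3 + 1/16·4 + 1/16·4 + 1/16·4 + 1/32·5 + 1/4·2 + 1/32·5 = 2.8125 bits.

2.8125 bits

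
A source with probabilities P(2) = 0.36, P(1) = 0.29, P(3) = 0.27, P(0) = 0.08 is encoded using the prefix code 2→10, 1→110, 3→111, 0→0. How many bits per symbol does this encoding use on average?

L̄ = Σ pᵢ·ℓᵢ = 0.36·2 + 0.29·3 + 0.27·3 + 0.08·1 = 2.48 bits/symbol.

2.48 bits/symbol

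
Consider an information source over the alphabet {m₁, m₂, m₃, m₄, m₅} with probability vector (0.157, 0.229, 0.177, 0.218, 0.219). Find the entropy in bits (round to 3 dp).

H = −Σ pᵢ log₂ pᵢ.
−0.157·log₂(0.157) = 0.4194
−0.229·log₂(0.229) = 0.4870
−0.177·log₂(0.177) = 0.4422
−0.218·log₂(0.218) = 0.4791
−0.219·log₂(0.219) = 0.4798
Sum ≈ 2.3074 → 2.307 bits.

2.307 bits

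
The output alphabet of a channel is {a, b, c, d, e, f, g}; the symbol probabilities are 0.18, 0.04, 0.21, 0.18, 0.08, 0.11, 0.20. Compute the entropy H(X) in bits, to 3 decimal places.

H = −Σ pᵢ log₂ pᵢ.
−0.18·log₂(0.18) = 0.4453
−0.04·log₂(0.04) = 0.1858
−0.21·log₂(0.21) = 0.4728
−0.18·log₂(0.18) = 0.4453
−0.08·log₂(0.08) = 0.2915
−0.11·log₂(0.11) = 0.3503
−0.20·log₂(0.20) = 0.4644
Sum ≈ 2.6554 → 2.655 bits.

2.655 bits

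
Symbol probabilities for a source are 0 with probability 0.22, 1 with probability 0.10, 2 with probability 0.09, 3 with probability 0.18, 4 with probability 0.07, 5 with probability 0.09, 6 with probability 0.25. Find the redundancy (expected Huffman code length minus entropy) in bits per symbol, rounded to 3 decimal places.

Entropy H = −Σ p log₂ p ≈ 2.6519 bits.
Huffman merges: 7/100+9/100→4/25; 9/100+1/10→19/100; 4/25+9/50→17/50; 19/100+11/50→41/100; 1/4+17/50→59/100; 41/100+59/100→1. L = 269/100 ≈ 2.6900.
L − H = 2.6900 − 2.6519 = 0.038 bits.

0.038 bits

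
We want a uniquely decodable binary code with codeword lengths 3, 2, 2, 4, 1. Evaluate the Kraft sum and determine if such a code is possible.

With common denominator 2^4 = 16: Σ 2^(−ℓᵢ) = 2/16 + 4/16 + 4/16 + 1/16 + 8/16 = 19/16 = 1.1875.
Kraft's inequality requires Σ ≤ 1; here Σ = 1.1875 > 1, so no such prefix code exists.

1.1875; no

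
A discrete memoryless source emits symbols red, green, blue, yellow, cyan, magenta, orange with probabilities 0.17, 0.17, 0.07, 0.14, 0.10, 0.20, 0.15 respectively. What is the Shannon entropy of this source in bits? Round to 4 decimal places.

H = −Σ pᵢ log₂ pᵢ.
−0.17·log₂(0.17) = 0.4346
−0.17·log₂(0.17) = 0.4346
−0.07·log₂(0.07) = 0.2686
−0.14·log₂(0.14) = 0.3971
−0.10·log₂(0.10) = 0.3322
−0.20·log₂(0.20) = 0.4644
−0.15·log₂(0.15) = 0.4105
Sum ≈ 2.7420 → 2.7420 bits.

2.7420 bits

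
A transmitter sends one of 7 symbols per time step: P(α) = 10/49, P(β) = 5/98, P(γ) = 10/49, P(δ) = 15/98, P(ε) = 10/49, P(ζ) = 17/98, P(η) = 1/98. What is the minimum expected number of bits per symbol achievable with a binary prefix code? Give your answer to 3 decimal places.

Repeatedly combine the two least-probable nodes; the expected code length is the sum of the merged weights.
merge 1/98 + 5/98 → 3/49
merge 3/49 + 15/98 → 3/14
merge 17/98 + 10/49 → 37/98
merge 10/49 + 10/49 → 20/49
merge 3/14 + 37/98 → 29/49
merge 20/49 + 29/49 → 1
L = 3/49 + 3/14 + 37/98 + 20/49 + 29/49 + 1 = 130/49 ≈ 2.653 bits/symbol.

2.653 bits/symbol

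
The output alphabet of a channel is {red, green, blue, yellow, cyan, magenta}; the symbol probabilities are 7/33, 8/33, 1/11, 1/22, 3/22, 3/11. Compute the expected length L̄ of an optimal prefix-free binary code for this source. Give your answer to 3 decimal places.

Repeatedly combine the two least-probable nodes; the expected code length is the sum of the merged weights.
merge 1/22 + 1/11 → 3/22
merge 3/22 + 3/22 → 3/11
merge 7/33 + 8/33 → 5/11
merge 3/11 + 3/11 → 6/11
merge 5/11 + 6/11 → 1
L = 3/22 + 3/11 + 5/11 + 6/11 + 1 = 53/22 ≈ 2.409 bits/symbol.

2.409 bits/symbol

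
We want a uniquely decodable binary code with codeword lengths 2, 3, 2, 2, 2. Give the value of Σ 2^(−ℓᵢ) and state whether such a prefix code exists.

With common denominator 2^3 = 8: Σ 2^(−ℓᵢ) = 2/8 + 1/8 + 2/8 + 2/8 + 2/8 = 9/8 = 1.125.
Kraft's inequality requires Σ ≤ 1; here Σ = 1.125 > 1, so no such prefix code exists.

1.125; no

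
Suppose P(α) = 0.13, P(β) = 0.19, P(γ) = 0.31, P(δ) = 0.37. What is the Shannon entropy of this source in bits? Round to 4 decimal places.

H = −Σ pᵢ log₂ pᵢ.
−0.13·log₂(0.13) = 0.3826
−0.19·log₂(0.19) = 0.4552
−0.31·log₂(0.31) = 0.5238
−0.37·log₂(0.37) = 0.5307
Sum ≈ 1.8924 → 1.8924 bits.

1.8924 bits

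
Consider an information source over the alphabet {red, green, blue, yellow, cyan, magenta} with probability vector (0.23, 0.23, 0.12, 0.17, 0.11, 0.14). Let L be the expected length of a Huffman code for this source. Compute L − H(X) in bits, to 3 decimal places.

0.016 bits

Entropy H = −Σ p log₂ p ≈ 2.5244 bits.
Huffman merges: 11/100+3/25→23/100; 7/50+17/100→31/100; 23/100+23/100→23/50; 23/100+31/100→27/50; 23/50+27/50→1. L = 127/50 ≈ 2.5400.
L − H = 2.5400 − 2.5244 = 0.016 bits.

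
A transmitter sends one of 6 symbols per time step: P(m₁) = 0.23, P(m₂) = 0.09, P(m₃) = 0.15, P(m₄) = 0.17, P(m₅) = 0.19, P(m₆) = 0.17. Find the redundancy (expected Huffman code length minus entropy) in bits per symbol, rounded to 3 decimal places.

0.045 bits

Entropy H = −Σ p log₂ p ≈ 2.5353 bits.
Huffman merges: 9/100+3/20→6/25; 17/100+17/100→17/50; 19/100+23/100→21/50; 6/25+17/50→29/50; 21/50+29/50→1. L = 129/50 ≈ 2.5800.
L − H = 2.5800 − 2.5353 = 0.045 bits.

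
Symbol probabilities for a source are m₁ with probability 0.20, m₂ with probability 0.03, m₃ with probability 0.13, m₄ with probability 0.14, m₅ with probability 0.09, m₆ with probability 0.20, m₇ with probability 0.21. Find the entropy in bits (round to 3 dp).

2.646 bits

H = −Σ pᵢ log₂ pᵢ.
−0.20·log₂(0.20) = 0.4644
−0.03·log₂(0.03) = 0.1518
−0.13·log₂(0.13) = 0.3826
−0.14·log₂(0.14) = 0.3971
−0.09·log₂(0.09) = 0.3127
−0.20·log₂(0.20) = 0.4644
−0.21·log₂(0.21) = 0.4728
Sum ≈ 2.6458 → 2.646 bits.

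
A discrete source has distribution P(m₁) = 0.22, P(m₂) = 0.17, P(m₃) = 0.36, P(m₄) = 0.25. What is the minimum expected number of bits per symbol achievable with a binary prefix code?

2 bits/symbol

Repeatedly combine the two least-probable nodes; the expected code length is the sum of the merged weights.
merge 17/100 + 11/50 → 39/100
merge 1/4 + 9/25 → 61/100
merge 39/100 + 61/100 → 1
L = 39/100 + 61/100 + 1 = 2 bits/symbol.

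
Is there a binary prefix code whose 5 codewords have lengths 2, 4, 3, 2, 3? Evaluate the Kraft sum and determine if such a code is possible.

0.8125; yes

With common denominator 2^4 = 16: Σ 2^(−ℓᵢ) = 4/16 + 1/16 + 2/16 + 4/16 + 2/16 = 13/16 = 0.8125.
Kraft's inequality requires Σ ≤ 1; here Σ = 0.8125 ≤ 1, so such a prefix code exists.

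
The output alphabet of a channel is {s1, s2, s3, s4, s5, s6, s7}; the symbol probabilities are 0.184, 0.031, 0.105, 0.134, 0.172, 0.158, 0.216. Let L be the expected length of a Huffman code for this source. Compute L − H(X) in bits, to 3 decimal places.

Entropy H = −Σ p log₂ p ≈ 2.6696 bits.
Huffman merges: 31/1000+21/200→17/125; 67/500+17/125→27/100; 79/500+43/250→33/100; 23/125+27/125→2/5; 27/100+33/100→3/5; 2/5+3/5→1. L = 342/125 ≈ 2.7360.
L − H = 2.7360 − 2.6696 = 0.066 bits.

0.066 bits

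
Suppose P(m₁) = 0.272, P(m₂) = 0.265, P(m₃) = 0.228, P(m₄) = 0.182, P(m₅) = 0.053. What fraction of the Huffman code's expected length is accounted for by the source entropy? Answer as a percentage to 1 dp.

97.4%

Entropy H = −Σ p log₂ p ≈ 2.1769 bits.
Huffman merges: 53/1000+91/500→47/200; 57/250+47/200→463/1000; 53/200+34/125→537/1000; 463/1000+537/1000→1. L = 447/200 ≈ 2.2350.
Efficiency = H/L = 2.1769/2.2350 = 97.4%.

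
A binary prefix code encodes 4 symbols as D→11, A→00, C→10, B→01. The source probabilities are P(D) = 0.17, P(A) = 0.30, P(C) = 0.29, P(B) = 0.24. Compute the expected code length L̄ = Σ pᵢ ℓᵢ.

L̄ = Σ pᵢ·ℓᵢ = 0.17·2 + 0.30·2 + 0.29·2 + 0.24·2 = 2 bits/symbol.

2 bits/symbol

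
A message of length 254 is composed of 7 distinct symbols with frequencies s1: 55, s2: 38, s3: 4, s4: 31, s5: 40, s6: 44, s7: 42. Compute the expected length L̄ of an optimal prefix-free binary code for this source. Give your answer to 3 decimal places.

Probabilities are the counts divided by 254.
Repeatedly combine the two least-probable nodes; the expected code length is the sum of the merged weights.
merge 2/127 + 31/254 → 35/254
merge 35/254 + 19/127 → 73/254
merge 20/127 + 21/127 → 41/127
merge 22/127 + 55/254 → 99/254
merge 73/254 + 41/127 → 155/254
merge 99/254 + 155/254 → 1
L = 35/254 + 73/254 + 41/127 + 99/254 + 155/254 + 1 = 349/127 ≈ 2.748 bits/symbol.

2.748 bits/symbol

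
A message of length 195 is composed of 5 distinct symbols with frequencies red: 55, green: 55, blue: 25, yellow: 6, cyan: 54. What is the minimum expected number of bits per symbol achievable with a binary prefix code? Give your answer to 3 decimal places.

Probabilities are the counts divided by 195.
Repeatedly combine the two least-probable nodes; the expected code length is the sum of the merged weights.
merge 2/65 + 5/39 → 31/195
merge 31/195 + 18/65 → 17/39
merge 11/39 + 11/39 → 22/39
merge 17/39 + 22/39 → 1
L = 31/195 + 17/39 + 22/39 + 1 = 421/195 ≈ 2.159 bits/symbol.

2.159 bits/symbol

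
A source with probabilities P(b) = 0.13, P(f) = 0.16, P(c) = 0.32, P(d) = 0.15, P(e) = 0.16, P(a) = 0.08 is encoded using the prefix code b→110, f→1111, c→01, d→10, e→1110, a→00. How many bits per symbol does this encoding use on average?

L̄ = Σ pᵢ·ℓᵢ = 0.13·3 + 0.16·4 + 0.32·2 + 0.15·2 + 0.16·4 + 0.08·2 = 2.77 bits/symbol.

2.77 bits/symbol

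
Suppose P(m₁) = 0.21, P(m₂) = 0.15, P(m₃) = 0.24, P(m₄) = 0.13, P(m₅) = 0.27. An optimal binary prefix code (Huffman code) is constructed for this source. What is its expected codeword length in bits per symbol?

2.28 bits/symbol

Repeatedly combine the two least-probable nodes; the expected code length is the sum of the merged weights.
merge 13/100 + 3/20 → 7/25
merge 21/100 + 6/25 → 9/20
merge 27/100 + 7/25 → 11/20
merge 9/20 + 11/20 → 1
L = 7/25 + 9/20 + 11/20 + 1 = 57/25 = 2.28 bits/symbol.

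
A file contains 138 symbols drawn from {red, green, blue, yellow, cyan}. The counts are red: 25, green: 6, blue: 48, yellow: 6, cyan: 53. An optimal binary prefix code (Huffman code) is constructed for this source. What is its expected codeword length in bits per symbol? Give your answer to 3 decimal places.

Probabilities are the counts divided by 138.
Repeatedly combine the two least-probable nodes; the expected code length is the sum of the merged weights.
merge 1/23 + 1/23 → 2/23
merge 2/23 + 25/138 → 37/138
merge 37/138 + 8/23 → 85/138
merge 53/138 + 85/138 → 1
L = 2/23 + 37/138 + 85/138 + 1 = 136/69 ≈ 1.971 bits/symbol.

1.971 bits/symbol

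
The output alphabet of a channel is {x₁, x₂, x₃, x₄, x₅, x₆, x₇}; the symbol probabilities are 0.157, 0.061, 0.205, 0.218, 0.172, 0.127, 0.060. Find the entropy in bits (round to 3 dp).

2.672 bits

H = −Σ pᵢ log₂ pᵢ.
−0.157·log₂(0.157) = 0.4194
−0.061·log₂(0.061) = 0.2461
−0.205·log₂(0.205) = 0.4687
−0.218·log₂(0.218) = 0.4791
−0.172·log₂(0.172) = 0.4368
−0.127·log₂(0.127) = 0.3781
−0.060·log₂(0.060) = 0.2435
Sum ≈ 2.6717 → 2.672 bits.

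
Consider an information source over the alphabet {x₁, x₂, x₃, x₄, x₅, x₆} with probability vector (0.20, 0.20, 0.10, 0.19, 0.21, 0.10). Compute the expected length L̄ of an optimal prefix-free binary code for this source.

Repeatedly combine the two least-probable nodes; the expected code length is the sum of the merged weights.
merge 1/10 + 1/10 → 1/5
merge 19/100 + 1/5 → 39/100
merge 1/5 + 1/5 → 2/5
merge 21/100 + 39/100 → 3/5
merge 2/5 + 3/5 → 1
L = 1/5 + 39/100 + 2/5 + 3/5 + 1 = 259/100 = 2.59 bits/symbol.

2.59 bits/symbol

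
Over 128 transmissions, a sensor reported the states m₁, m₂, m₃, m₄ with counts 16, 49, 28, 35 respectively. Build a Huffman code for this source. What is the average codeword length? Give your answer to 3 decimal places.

Probabilities are the counts divided by 128.
Repeatedly combine the two least-probable nodes; the expected code length is the sum of the merged weights.
merge 1/8 + 7/32 → 11/32
merge 35/128 + 11/32 → 79/128
merge 49/128 + 79/128 → 1
L = 11/32 + 79/128 + 1 = 251/128 ≈ 1.961 bits/symbol.

1.961 bits/symbol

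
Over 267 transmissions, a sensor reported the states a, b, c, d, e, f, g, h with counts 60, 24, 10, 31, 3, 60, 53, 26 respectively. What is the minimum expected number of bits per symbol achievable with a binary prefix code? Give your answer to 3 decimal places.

Probabilities are the counts divided by 267.
Repeatedly combine the two least-probable nodes; the expected code length is the sum of the merged weights.
merge 1/89 + 10/267 → 13/267
merge 13/267 + 8/89 → 37/267
merge 26/267 + 31/267 → 19/89
merge 37/267 + 53/267 → 30/89
merge 19/89 + 20/89 → 39/89
merge 20/89 + 30/89 → 50/89
merge 39/89 + 50/89 → 1
L = 13/267 + 37/267 + 19/89 + 30/89 + 39/89 + 50/89 + 1 = 731/267 ≈ 2.738 bits/symbol.

2.738 bits/symbol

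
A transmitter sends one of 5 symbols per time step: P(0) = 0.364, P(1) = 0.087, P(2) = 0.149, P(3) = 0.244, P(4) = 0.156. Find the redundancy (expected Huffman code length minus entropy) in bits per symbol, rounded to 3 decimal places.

Entropy H = −Σ p log₂ p ≈ 2.1611 bits.
Huffman merges: 87/1000+149/1000→59/250; 39/250+59/250→49/125; 61/250+91/250→76/125; 49/125+76/125→1. L = 559/250 ≈ 2.2360.
L − H = 2.2360 − 2.1611 = 0.075 bits.

0.075 bits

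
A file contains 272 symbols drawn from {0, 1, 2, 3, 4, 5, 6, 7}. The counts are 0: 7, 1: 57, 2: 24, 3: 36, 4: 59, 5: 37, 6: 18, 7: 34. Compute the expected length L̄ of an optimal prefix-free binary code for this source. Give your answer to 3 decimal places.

2.846 bits/symbol

Probabilities are the counts divided by 272.
Repeatedly combine the two least-probable nodes; the expected code length is the sum of the merged weights.
merge 7/272 + 9/136 → 25/272
merge 3/34 + 25/272 → 49/272
merge 1/8 + 9/68 → 35/136
merge 37/272 + 49/272 → 43/136
merge 57/272 + 59/272 → 29/68
merge 35/136 + 43/136 → 39/68
merge 29/68 + 39/68 → 1
L = 25/272 + 49/272 + 35/136 + 43/136 + 29/68 + 39/68 + 1 = 387/136 ≈ 2.846 bits/symbol.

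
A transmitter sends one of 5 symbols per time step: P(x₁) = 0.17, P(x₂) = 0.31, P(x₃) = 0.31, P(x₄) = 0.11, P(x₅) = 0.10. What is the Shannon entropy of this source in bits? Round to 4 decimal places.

2.1647 bits

H = −Σ pᵢ log₂ pᵢ.
−0.17·log₂(0.17) = 0.4346
−0.31·log₂(0.31) = 0.5238
−0.31·log₂(0.31) = 0.5238
−0.11·log₂(0.11) = 0.3503
−0.10·log₂(0.10) = 0.3322
Sum ≈ 2.1647 → 2.1647 bits.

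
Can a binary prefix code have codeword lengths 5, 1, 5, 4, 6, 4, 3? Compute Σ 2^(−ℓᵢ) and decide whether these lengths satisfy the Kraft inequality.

With common denominator 2^6 = 64: Σ 2^(−ℓᵢ) = 2/64 + 32/64 + 2/64 + 4/64 + 1/64 + 4/64 + 8/64 = 53/64 = 0.828125.
Kraft's inequality requires Σ ≤ 1; here Σ = 0.828125 ≤ 1, so such a prefix code exists.

0.828125; yes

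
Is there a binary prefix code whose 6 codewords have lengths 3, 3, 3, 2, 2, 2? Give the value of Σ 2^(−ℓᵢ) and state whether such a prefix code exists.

1.125; no

With common denominator 2^3 = 8: Σ 2^(−ℓᵢ) = 1/8 + 1/8 + 1/8 + 2/8 + 2/8 + 2/8 = 9/8 = 1.125.
Kraft's inequality requires Σ ≤ 1; here Σ = 1.125 > 1, so no such prefix code exists.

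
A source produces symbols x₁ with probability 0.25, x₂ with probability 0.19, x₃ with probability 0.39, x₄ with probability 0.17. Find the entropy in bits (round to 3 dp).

1.920 bits

H = −Σ pᵢ log₂ pᵢ.
−0.25·log₂(0.25) = 0.5000
−0.19·log₂(0.19) = 0.4552
−0.39·log₂(0.39) = 0.5298
−0.17·log₂(0.17) = 0.4346
Sum ≈ 1.9196 → 1.920 bits.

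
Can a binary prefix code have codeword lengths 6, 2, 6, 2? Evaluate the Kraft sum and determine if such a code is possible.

With common denominator 2^6 = 64: Σ 2^(−ℓᵢ) = 1/64 + 16/64 + 1/64 + 16/64 = 34/64 = 0.53125.
Kraft's inequality requires Σ ≤ 1; here Σ = 0.53125 ≤ 1, so such a prefix code exists.

0.53125; yes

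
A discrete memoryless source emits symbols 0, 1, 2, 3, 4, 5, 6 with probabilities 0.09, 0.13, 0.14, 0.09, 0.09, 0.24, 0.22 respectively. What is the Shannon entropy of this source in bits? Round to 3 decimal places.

H = −Σ pᵢ log₂ pᵢ.
−0.09·log₂(0.09) = 0.3127
−0.13·log₂(0.13) = 0.3826
−0.14·log₂(0.14) = 0.3971
−0.09·log₂(0.09) = 0.3127
−0.09·log₂(0.09) = 0.3127
−0.24·log₂(0.24) = 0.4941
−0.22·log₂(0.22) = 0.4806
Sum ≈ 2.6924 → 2.692 bits.

2.692 bits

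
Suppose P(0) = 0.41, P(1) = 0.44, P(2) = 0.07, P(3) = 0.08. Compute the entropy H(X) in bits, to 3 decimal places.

H = −Σ pᵢ log₂ pᵢ.
−0.41·log₂(0.41) = 0.5274
−0.44·log₂(0.44) = 0.5211
−0.07·log₂(0.07) = 0.2686
−0.08·log₂(0.08) = 0.2915
Sum ≈ 1.6086 → 1.609 bits.

1.609 bits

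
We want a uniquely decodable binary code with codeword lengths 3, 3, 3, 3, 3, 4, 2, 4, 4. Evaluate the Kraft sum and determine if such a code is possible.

1.0625; no

With common denominator 2^4 = 16: Σ 2^(−ℓᵢ) = 2/16 + 2/16 + 2/16 + 2/16 + 2/16 + 1/16 + 4/16 + 1/16 + 1/16 = 17/16 = 1.0625.
Kraft's inequality requires Σ ≤ 1; here Σ = 1.0625 > 1, so no such prefix code exists.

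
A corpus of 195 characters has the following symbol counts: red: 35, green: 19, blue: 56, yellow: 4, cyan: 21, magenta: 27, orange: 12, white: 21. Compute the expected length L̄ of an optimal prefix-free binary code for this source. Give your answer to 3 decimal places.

2.795 bits/symbol

Probabilities are the counts divided by 195.
Repeatedly combine the two least-probable nodes; the expected code length is the sum of the merged weights.
merge 4/195 + 4/65 → 16/195
merge 16/195 + 19/195 → 7/39
merge 7/65 + 7/65 → 14/65
merge 9/65 + 7/39 → 62/195
merge 7/39 + 14/65 → 77/195
merge 56/195 + 62/195 → 118/195
merge 77/195 + 118/195 → 1
L = 16/195 + 7/39 + 14/65 + 62/195 + 77/195 + 118/195 + 1 = 109/39 ≈ 2.795 bits/symbol.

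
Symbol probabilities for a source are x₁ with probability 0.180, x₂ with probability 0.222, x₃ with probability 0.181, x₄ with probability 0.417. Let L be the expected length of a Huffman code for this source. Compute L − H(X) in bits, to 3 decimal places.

Entropy H = −Σ p log₂ p ≈ 1.8999 bits.
Huffman merges: 9/50+181/1000→361/1000; 111/500+361/1000→583/1000; 417/1000+583/1000→1. L = 243/125 ≈ 1.9440.
L − H = 1.9440 − 1.8999 = 0.044 bits.

0.044 bits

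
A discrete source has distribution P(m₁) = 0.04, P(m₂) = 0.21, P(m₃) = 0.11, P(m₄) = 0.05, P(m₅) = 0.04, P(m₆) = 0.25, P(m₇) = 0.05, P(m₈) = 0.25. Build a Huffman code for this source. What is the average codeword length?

2.65 bits/symbol

Repeatedly combine the two least-probable nodes; the expected code length is the sum of the merged weights.
merge 1/25 + 1/25 → 2/25
merge 1/20 + 1/20 → 1/10
merge 2/25 + 1/10 → 9/50
merge 11/100 + 9/50 → 29/100
merge 21/100 + 1/4 → 23/50
merge 1/4 + 29/100 → 27/50
merge 23/50 + 27/50 → 1
L = 2/25 + 1/10 + 9/50 + 29/100 + 23/50 + 27/50 + 1 = 53/20 = 2.65 bits/symbol.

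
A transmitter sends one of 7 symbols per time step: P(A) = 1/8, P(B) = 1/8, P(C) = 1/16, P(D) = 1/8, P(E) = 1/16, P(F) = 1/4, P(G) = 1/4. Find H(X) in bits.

Each probability is a power of 1/2, so log₂(1/p) is an integer.
H = Σ p·log₂(1/p) = 1/8·3 + 1/8·3 + 1/16·4 + 1/8·3 + 1/16·4 + 1/4·2 + 1/4·2 = 2.625 bits.

2.625 bits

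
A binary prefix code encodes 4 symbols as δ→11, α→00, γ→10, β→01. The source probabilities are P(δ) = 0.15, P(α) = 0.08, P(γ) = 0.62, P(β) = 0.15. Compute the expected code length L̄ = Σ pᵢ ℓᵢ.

L̄ = Σ pᵢ·ℓᵢ = 0.15·2 + 0.08·2 + 0.62·2 + 0.15·2 = 2 bits/symbol.

2 bits/symbol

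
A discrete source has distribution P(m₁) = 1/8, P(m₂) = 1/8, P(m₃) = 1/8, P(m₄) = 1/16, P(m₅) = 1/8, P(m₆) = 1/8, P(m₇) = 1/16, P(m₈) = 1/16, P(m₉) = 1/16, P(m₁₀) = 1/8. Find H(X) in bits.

Each probability is a power of 1/2, so log₂(1/p) is an integer.
H = Σ p·log₂(1/p) = 1/8·3 + 1/8·3 + 1/8·3 + 1/16·4 + 1/8·3 + 1/8·3 + 1/16·4 + 1/16·4 + 1/16·4 + 1/8·3 = 3.25 bits.

3.25 bits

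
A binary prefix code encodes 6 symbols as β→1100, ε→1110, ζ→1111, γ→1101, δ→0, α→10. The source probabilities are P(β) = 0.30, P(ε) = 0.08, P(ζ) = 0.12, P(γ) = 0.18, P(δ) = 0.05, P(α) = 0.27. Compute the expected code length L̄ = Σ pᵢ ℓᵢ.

L̄ = Σ pᵢ·ℓᵢ = 0.30·4 + 0.08·4 + 0.12·4 + 0.18·4 + 0.05·1 + 0.27·2 = 3.31 bits/symbol.

3.31 bits/symbol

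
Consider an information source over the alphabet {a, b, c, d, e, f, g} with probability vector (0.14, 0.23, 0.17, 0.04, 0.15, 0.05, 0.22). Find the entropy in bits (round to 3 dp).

2.612 bits

H = −Σ pᵢ log₂ pᵢ.
−0.14·log₂(0.14) = 0.3971
−0.23·log₂(0.23) = 0.4877
−0.17·log₂(0.17) = 0.4346
−0.04·log₂(0.04) = 0.1858
−0.15·log₂(0.15) = 0.4105
−0.05·log₂(0.05) = 0.2161
−0.22·log₂(0.22) = 0.4806
Sum ≈ 2.6123 → 2.612 bits.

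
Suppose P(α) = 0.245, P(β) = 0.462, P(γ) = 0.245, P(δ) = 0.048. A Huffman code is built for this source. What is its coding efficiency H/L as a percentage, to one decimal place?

93.9%

Entropy H = −Σ p log₂ p ≈ 1.7192 bits.
Huffman merges: 6/125+49/200→293/1000; 49/200+293/1000→269/500; 231/500+269/500→1. L = 1831/1000 ≈ 1.8310.
Efficiency = H/L = 1.7192/1.8310 = 93.9%.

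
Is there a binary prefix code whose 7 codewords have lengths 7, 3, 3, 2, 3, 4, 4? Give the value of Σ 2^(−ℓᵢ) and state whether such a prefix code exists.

0.7578125; yes

With common denominator 2^7 = 128: Σ 2^(−ℓᵢ) = 1/128 + 16/128 + 16/128 + 32/128 + 16/128 + 8/128 + 8/128 = 97/128 = 0.7578125.
Kraft's inequality requires Σ ≤ 1; here Σ = 0.7578125 ≤ 1, so such a prefix code exists.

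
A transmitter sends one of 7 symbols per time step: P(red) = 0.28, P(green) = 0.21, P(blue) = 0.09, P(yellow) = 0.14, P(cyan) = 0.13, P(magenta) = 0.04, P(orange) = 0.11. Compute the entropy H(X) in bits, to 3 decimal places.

2.615 bits

H = −Σ pᵢ log₂ pᵢ.
−0.28·log₂(0.28) = 0.5142
−0.21·log₂(0.21) = 0.4728
−0.09·log₂(0.09) = 0.3127
−0.14·log₂(0.14) = 0.3971
−0.13·log₂(0.13) = 0.3826
−0.04·log₂(0.04) = 0.1858
−0.11·log₂(0.11) = 0.3503
Sum ≈ 2.6155 → 2.615 bits.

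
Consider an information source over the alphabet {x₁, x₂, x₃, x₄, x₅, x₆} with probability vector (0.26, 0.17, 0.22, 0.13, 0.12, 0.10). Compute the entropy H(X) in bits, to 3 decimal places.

H = −Σ pᵢ log₂ pᵢ.
−0.26·log₂(0.26) = 0.5053
−0.17·log₂(0.17) = 0.4346
−0.22·log₂(0.22) = 0.4806
−0.13·log₂(0.13) = 0.3826
−0.12·log₂(0.12) = 0.3671
−0.10·log₂(0.10) = 0.3322
Sum ≈ 2.5024 → 2.502 bits.

2.502 bits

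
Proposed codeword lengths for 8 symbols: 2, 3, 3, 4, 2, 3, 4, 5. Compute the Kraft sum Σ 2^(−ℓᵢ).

With common denominator 2^5 = 32: Σ 2^(−ℓᵢ) = 8/32 + 4/32 + 4/32 + 2/32 + 8/32 + 4/32 + 2/32 + 1/32 = 33/32 = 1.03125.

1.03125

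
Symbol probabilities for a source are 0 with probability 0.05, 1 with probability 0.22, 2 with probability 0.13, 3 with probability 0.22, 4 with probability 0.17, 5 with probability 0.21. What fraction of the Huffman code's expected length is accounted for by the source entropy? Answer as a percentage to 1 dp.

97.5%

Entropy H = −Σ p log₂ p ≈ 2.4673 bits.
Huffman merges: 1/20+13/100→9/50; 17/100+9/50→7/20; 21/100+11/50→43/100; 11/50+7/20→57/100; 43/100+57/100→1. L = 253/100 ≈ 2.5300.
Efficiency = H/L = 2.4673/2.5300 = 97.5%.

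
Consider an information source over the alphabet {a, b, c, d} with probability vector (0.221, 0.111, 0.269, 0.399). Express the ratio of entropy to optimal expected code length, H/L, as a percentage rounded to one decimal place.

Entropy H = −Σ p log₂ p ≈ 1.8718 bits.
Huffman merges: 111/1000+221/1000→83/250; 269/1000+83/250→601/1000; 399/1000+601/1000→1. L = 1933/1000 ≈ 1.9330.
Efficiency = H/L = 1.8718/1.9330 = 96.8%.

96.8%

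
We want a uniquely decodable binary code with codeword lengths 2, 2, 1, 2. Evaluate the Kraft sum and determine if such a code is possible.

With common denominator 2^2 = 4: Σ 2^(−ℓᵢ) = 1/4 + 1/4 + 2/4 + 1/4 = 5/4 = 1.25.
Kraft's inequality requires Σ ≤ 1; here Σ = 1.25 > 1, so no such prefix code exists.

1.25; no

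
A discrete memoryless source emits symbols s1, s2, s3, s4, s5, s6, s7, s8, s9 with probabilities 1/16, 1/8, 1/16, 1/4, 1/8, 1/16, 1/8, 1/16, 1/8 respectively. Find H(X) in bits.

3 bits

Each probability is a power of 1/2, so log₂(1/p) is an integer.
H = Σ p·log₂(1/p) = 1/16·4 + 1/8·3 + 1/16·4 + 1/4·2 + 1/8·3 + 1/16·4 + 1/8·3 + 1/16·4 + 1/8·3 = 3 bits.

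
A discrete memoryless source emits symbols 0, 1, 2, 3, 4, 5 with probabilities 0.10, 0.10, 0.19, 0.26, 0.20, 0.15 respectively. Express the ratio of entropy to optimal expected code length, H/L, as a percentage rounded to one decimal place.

Entropy H = −Σ p log₂ p ≈ 2.4998 bits.
Huffman merges: 1/10+1/10→1/5; 3/20+19/100→17/50; 1/5+1/5→2/5; 13/50+17/50→3/5; 2/5+3/5→1. L = 127/50 ≈ 2.5400.
Efficiency = H/L = 2.4998/2.5400 = 98.4%.

98.4%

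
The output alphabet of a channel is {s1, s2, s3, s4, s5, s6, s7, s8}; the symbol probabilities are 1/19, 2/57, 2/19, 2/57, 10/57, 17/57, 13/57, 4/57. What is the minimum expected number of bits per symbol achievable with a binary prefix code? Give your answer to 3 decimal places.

2.667 bits/symbol

Repeatedly combine the two least-probable nodes; the expected code length is the sum of the merged weights.
merge 2/57 + 2/57 → 4/57
merge 1/19 + 4/57 → 7/57
merge 4/57 + 2/19 → 10/57
merge 7/57 + 10/57 → 17/57
merge 10/57 + 13/57 → 23/57
merge 17/57 + 17/57 → 34/57
merge 23/57 + 34/57 → 1
L = 4/57 + 7/57 + 10/57 + 17/57 + 23/57 + 34/57 + 1 = 8/3 ≈ 2.667 bits/symbol.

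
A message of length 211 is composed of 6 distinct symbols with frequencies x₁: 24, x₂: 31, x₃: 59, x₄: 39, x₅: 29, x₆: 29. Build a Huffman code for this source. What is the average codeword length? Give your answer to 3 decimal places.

2.536 bits/symbol

Probabilities are the counts divided by 211.
Repeatedly combine the two least-probable nodes; the expected code length is the sum of the merged weights.
merge 24/211 + 29/211 → 53/211
merge 29/211 + 31/211 → 60/211
merge 39/211 + 53/211 → 92/211
merge 59/211 + 60/211 → 119/211
merge 92/211 + 119/211 → 1
L = 53/211 + 60/211 + 92/211 + 119/211 + 1 = 535/211 ≈ 2.536 bits/symbol.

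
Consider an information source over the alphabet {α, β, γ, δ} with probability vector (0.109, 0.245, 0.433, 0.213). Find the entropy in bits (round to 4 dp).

1.8438 bits

H = −Σ pᵢ log₂ pᵢ.
−0.109·log₂(0.109) = 0.3485
−0.245·log₂(0.245) = 0.4971
−0.433·log₂(0.433) = 0.5229
−0.213·log₂(0.213) = 0.4752
Sum ≈ 1.8438 → 1.8438 bits.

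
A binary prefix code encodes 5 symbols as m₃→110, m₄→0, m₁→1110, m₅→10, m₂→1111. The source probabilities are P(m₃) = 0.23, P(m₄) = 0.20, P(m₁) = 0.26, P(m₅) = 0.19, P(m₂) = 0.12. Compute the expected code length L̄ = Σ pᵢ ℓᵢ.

2.79 bits/symbol

L̄ = Σ pᵢ·ℓᵢ = 0.23·3 + 0.20·1 + 0.26·4 + 0.19·2 + 0.12·4 = 2.79 bits/symbol.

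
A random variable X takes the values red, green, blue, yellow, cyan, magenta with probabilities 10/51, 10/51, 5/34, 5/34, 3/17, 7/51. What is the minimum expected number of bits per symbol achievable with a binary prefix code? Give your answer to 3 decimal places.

Repeatedly combine the two least-probable nodes; the expected code length is the sum of the merged weights.
merge 7/51 + 5/34 → 29/102
merge 5/34 + 3/17 → 11/34
merge 10/51 + 10/51 → 20/51
merge 29/102 + 11/34 → 31/51
merge 20/51 + 31/51 → 1
L = 29/102 + 11/34 + 20/51 + 31/51 + 1 = 133/51 ≈ 2.608 bits/symbol.

2.608 bits/symbol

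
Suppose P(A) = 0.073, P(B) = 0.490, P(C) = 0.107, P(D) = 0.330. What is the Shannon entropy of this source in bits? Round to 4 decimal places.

H = −Σ pᵢ log₂ pᵢ.
−0.073·log₂(0.073) = 0.2756
−0.490·log₂(0.490) = 0.5043
−0.107·log₂(0.107) = 0.3450
−0.330·log₂(0.330) = 0.5278
Sum ≈ 1.6528 → 1.6528 bits.

1.6528 bits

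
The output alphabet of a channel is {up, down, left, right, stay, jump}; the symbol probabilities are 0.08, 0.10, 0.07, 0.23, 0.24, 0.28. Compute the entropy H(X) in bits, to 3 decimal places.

H = −Σ pᵢ log₂ pᵢ.
−0.08·log₂(0.08) = 0.2915
−0.10·log₂(0.10) = 0.3322
−0.07·log₂(0.07) = 0.2686
−0.23·log₂(0.23) = 0.4877
−0.24·log₂(0.24) = 0.4941
−0.28·log₂(0.28) = 0.5142
Sum ≈ 2.3883 → 2.388 bits.

2.388 bits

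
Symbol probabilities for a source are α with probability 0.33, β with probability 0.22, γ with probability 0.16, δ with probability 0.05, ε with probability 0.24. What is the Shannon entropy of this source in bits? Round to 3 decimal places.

2.142 bits

H = −Σ pᵢ log₂ pᵢ.
−0.33·log₂(0.33) = 0.5278
−0.22·log₂(0.22) = 0.4806
−0.16·log₂(0.16) = 0.4230
−0.05·log₂(0.05) = 0.2161
−0.24·log₂(0.24) = 0.4941
Sum ≈ 2.1416 → 2.142 bits.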